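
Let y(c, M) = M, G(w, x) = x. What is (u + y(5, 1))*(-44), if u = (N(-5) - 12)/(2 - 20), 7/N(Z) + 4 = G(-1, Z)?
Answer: -6094/81 ≈ -75.235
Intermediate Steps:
N(Z) = 7/(-4 + Z)
u = 115/162 (u = (7/(-4 - 5) - 12)/(2 - 20) = (7/(-9) - 12)/(-18) = (7*(-⅑) - 12)*(-1/18) = (-7/9 - 12)*(-1/18) = -115/9*(-1/18) = 115/162 ≈ 0.70988)
(u + y(5, 1))*(-44) = (115/162 + 1)*(-44) = (277/162)*(-44) = -6094/81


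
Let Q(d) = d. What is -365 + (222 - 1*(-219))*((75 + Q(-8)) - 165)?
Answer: -43583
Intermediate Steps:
-365 + (222 - 1*(-219))*((75 + Q(-8)) - 165) = -365 + (222 - 1*(-219))*((75 - 8) - 165) = -365 + (222 + 219)*(67 - 165) = -365 + 441*(-98) = -365 - 43218 = -43583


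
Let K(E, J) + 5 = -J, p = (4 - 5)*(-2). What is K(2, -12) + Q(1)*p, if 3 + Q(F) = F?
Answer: 3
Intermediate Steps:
Q(F) = -3 + F
p = 2 (p = -1*(-2) = 2)
K(E, J) = -5 - J
K(2, -12) + Q(1)*p = (-5 - 1*(-12)) + (-3 + 1)*2 = (-5 + 12) - 2*2 = 7 - 4 = 3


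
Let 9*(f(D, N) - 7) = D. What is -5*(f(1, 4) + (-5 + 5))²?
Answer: -20480/81 ≈ -252.84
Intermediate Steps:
f(D, N) = 7 + D/9
-5*(f(1, 4) + (-5 + 5))² = -5*((7 + (⅑)*1) + (-5 + 5))² = -5*((7 + ⅑) + 0)² = -5*(64/9 + 0)² = -5*(64/9)² = -5*4096/81 = -20480/81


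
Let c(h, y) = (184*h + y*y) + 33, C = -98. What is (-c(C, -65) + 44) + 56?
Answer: 13874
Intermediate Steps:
c(h, y) = 33 + y**2 + 184*h (c(h, y) = (184*h + y**2) + 33 = (y**2 + 184*h) + 33 = 33 + y**2 + 184*h)
(-c(C, -65) + 44) + 56 = (-(33 + (-65)**2 + 184*(-98)) + 44) + 56 = (-(33 + 4225 - 18032) + 44) + 56 = (-1*(-13774) + 44) + 56 = (13774 + 44) + 56 = 13818 + 56 = 13874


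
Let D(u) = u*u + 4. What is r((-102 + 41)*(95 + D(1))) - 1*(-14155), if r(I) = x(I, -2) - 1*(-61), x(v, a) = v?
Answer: 8116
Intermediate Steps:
D(u) = 4 + u² (D(u) = u² + 4 = 4 + u²)
r(I) = 61 + I (r(I) = I - 1*(-61) = I + 61 = 61 + I)
r((-102 + 41)*(95 + D(1))) - 1*(-14155) = (61 + (-102 + 41)*(95 + (4 + 1²))) - 1*(-14155) = (61 - 61*(95 + (4 + 1))) + 14155 = (61 - 61*(95 + 5)) + 14155 = (61 - 61*100) + 14155 = (61 - 6100) + 14155 = -6039 + 14155 = 8116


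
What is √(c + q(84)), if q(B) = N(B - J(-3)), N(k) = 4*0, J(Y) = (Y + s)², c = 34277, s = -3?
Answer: √34277 ≈ 185.14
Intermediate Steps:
J(Y) = (-3 + Y)² (J(Y) = (Y - 3)² = (-3 + Y)²)
N(k) = 0
q(B) = 0
√(c + q(84)) = √(34277 + 0) = √34277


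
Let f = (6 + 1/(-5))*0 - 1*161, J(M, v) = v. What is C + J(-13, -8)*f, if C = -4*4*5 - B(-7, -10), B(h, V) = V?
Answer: 1218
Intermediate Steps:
C = -70 (C = -4*4*5 - 1*(-10) = -16*5 + 10 = -80 + 10 = -70)
f = -161 (f = (6 - 1/5)*0 - 161 = (29/5)*0 - 161 = 0 - 161 = -161)
C + J(-13, -8)*f = -70 - 8*(-161) = -70 + 1288 = 1218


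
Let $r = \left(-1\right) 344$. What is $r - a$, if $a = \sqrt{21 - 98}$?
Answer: $-344 - i \sqrt{77} \approx -344.0 - 8.775 i$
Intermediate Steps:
$a = i \sqrt{77}$ ($a = \sqrt{-77} = i \sqrt{77} \approx 8.775 i$)
$r = -344$
$r - a = -344 - i \sqrt{77}$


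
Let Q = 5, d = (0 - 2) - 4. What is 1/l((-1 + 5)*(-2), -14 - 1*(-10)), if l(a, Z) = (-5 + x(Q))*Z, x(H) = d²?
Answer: -1/124 ≈ -0.0080645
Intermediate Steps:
d = -6 (d = -2 - 4 = -6)
x(H) = 36 (x(H) = (-6)² = 36)
l(a, Z) = 31*Z (l(a, Z) = (-5 + 36)*Z = 31*Z)
1/l((-1 + 5)*(-2), -14 - 1*(-10)) = 1/(31*(-14 - 1*(-10))) = 1/(31*(-14 + 10)) = 1/(31*(-4)) = 1/(-124) = -1/124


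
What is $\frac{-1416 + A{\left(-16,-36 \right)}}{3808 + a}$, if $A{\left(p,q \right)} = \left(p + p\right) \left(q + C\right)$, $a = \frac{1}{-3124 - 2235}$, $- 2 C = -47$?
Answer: $- \frac{5444744}{20407071} \approx -0.26681$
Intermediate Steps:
$C = \frac{47}{2}$ ($C = \left(- \frac{1}{2}\right) \left(-47\right) = \frac{47}{2} \approx 23.5$)
$a = - \frac{1}{5359}$ ($a = \frac{1}{-5359} = - \frac{1}{5359} \approx -0.0001866$)
$A{\left(p,q \right)} = 2 p \left(\frac{47}{2} + q\right)$ ($A{\left(p,q \right)} = \left(p + p\right) \left(q + \frac{47}{2}\right) = 2 p \left(\frac{47}{2} + q\right)$)
$\frac{-1416 + A{\left(-16,-36 \right)}}{3808 + a} = \frac{-1416 - 16 \left(47 + 2 \left(-36\right)\right)}{3808 - \frac{1}{5359}} = \frac{-1416 - 16 \left(47 - 72\right)}{\frac{20407071}{5359}} = \left(-1416 - -400\right) \frac{5359}{20407071} = \left(-1416 + 400\right) \frac{5359}{20407071} = \left(-1016\right) \frac{5359}{20407071} = - \frac{5444744}{20407071}$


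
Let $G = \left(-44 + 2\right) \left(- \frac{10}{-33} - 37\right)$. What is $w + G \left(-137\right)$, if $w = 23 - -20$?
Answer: $- \frac{2322225}{11} \approx -2.1111 \cdot 10^{5}$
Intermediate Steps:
$w = 43$ ($w = 23 + 20 = 43$)
$G = \frac{16954}{11}$ ($G = - 42 \left(\left(-10\right) \left(- \frac{1}{33}\right) - 37\right) = - 42 \left(\frac{10}{33} - 37\right) = \left(-42\right) \left(- \frac{1211}{33}\right) = \frac{16954}{11} \approx 1541.3$)
$w + G \left(-137\right) = 43 + \frac{16954}{11} \left(-137\right) = 43 - \frac{2322698}{11} = - \frac{2322225}{11}$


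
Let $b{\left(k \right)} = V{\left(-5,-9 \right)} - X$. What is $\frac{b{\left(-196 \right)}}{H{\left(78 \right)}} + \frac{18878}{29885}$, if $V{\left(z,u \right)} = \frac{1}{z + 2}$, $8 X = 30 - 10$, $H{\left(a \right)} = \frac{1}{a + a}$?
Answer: $- \frac{13190292}{29885} \approx -441.37$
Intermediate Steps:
$H{\left(a \right)} = \frac{1}{2 a}$
$X = \frac{5}{2}$ ($X = \frac{30 - 10}{8} = \frac{1}{8} \cdot 20 = \frac{5}{2} \approx 2.5$)
$V{\left(z,u \right)} = \frac{1}{2 + z}$
$b{\left(k \right)} = - \frac{17}{6}$ ($b{\left(k \right)} = \frac{1}{2 - 5} - \frac{5}{2} = \frac{1}{-3} - \frac{5}{2} = - \frac{1}{3} - \frac{5}{2} = - \frac{17}{6}$)
$\frac{b{\left(-196 \right)}}{H{\left(78 \right)}} + \frac{18878}{29885} = - \frac{17}{6 \frac{1}{2 \cdot 78}} + \frac{18878}{29885} = - \frac{17}{6 \cdot \frac{1}{2} \cdot \frac{1}{78}} + 18878 \cdot \frac{1}{29885} = - \frac{17 \frac{1}{\frac{1}{156}}}{6} + \frac{18878}{29885} = \left(- \frac{17}{6}\right) 156 + \frac{18878}{29885} = -442 + \frac{18878}{29885} = - \frac{13190292}{29885}$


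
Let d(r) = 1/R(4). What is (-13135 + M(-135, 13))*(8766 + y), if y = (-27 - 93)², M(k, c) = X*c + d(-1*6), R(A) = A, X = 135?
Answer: -527246577/2 ≈ -2.6362e+8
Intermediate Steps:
d(r) = ¼ (d(r) = 1/4 = ¼)
M(k, c) = ¼ + 135*c (M(k, c) = 135*c + ¼ = ¼ + 135*c)
y = 14400 (y = (-120)² = 14400)
(-13135 + M(-135, 13))*(8766 + y) = (-13135 + (¼ + 135*13))*(8766 + 14400) = (-13135 + (¼ + 1755))*23166 = (-13135 + 7021/4)*23166 = -45519/4*23166 = -527246577/2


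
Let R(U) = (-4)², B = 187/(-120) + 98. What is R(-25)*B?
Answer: 23146/15 ≈ 1543.1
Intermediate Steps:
B = 11573/120 (B = 187*(-1/120) + 98 = -187/120 + 98 = 11573/120 ≈ 96.442)
R(U) = 16
R(-25)*B = 16*(11573/120) = 23146/15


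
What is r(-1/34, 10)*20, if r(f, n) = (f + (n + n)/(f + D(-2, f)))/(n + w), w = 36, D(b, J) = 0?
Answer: -115605/391 ≈ -295.67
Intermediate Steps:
r(f, n) = (f + 2*n/f)/(36 + n) (r(f, n) = (f + (n + n)/(f + 0))/(n + 36) = (f + (2*n)/f)/(36 + n) = (f + 2*n/f)/(36 + n))
r(-1/34, 10)*20 = (((-1/34)² + 2*10)/(((-1/34))*(36 + 10)))*20 = (((-1*1/34)² + 20)/(-1*1/34*46))*20 = ((1/46)*((-1/34)² + 20)/(-1/34))*20 = -34*1/46*(1/1156 + 20)*20 = -34*1/46*23121/1156*20 = -23121/1564*20 = -115605/391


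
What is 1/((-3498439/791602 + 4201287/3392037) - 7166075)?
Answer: -127863965394/916283172529253239 ≈ -1.3955e-7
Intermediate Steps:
1/((-3498439/791602 + 4201287/3392037) - 7166075) = 1/((-3498439*1/791602 + 4201287*(1/3392037)) - 7166075) = 1/((-499777/113086 + 1400429/1130679) - 7166075) = 1/(-406718444689/127863965394 - 7166075) = 1/(-916283172529253239/127863965394) = -127863965394/916283172529253239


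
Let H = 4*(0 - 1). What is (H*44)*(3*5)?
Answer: -2640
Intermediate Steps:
H = -4 (H = 4*(-1) = -4)
(H*44)*(3*5) = (-4*44)*(3*5) = -176*15 = -2640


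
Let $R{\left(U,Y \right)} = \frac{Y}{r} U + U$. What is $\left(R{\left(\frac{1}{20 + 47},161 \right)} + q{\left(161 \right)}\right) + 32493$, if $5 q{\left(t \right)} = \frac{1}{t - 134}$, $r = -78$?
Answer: $\frac{7641376817}{235170} \approx 32493.0$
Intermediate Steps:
$R{\left(U,Y \right)} = U - \frac{U Y}{78}$ ($R{\left(U,Y \right)} = \frac{Y}{-78} U + U = Y \left(- \frac{1}{78}\right) U + U = - \frac{Y}{78} U + U = - \frac{U Y}{78} + U = U - \frac{U Y}{78}$)
$q{\left(t \right)} = \frac{1}{5 \left(-134 + t\right)}$ ($q{\left(t \right)} = \frac{1}{5 \left(t - 134\right)} = \frac{1}{5 \left(-134 + t\right)}$)
$\left(R{\left(\frac{1}{20 + 47},161 \right)} + q{\left(161 \right)}\right) + 32493 = \left(\frac{78 - 161}{78 \left(20 + 47\right)} + \frac{1}{5 \left(-134 + 161\right)}\right) + 32493 = \left(\frac{78 - 161}{78 \cdot 67} + \frac{1}{5 \cdot 27}\right) + 32493 = \left(\frac{1}{78} \cdot \frac{1}{67} \left(-83\right) + \frac{1}{5} \cdot \frac{1}{27}\right) + 32493 = \left(- \frac{83}{5226} + \frac{1}{135}\right) + 32493 = - \frac{1993}{235170} + 32493 = \frac{7641376817}{235170}$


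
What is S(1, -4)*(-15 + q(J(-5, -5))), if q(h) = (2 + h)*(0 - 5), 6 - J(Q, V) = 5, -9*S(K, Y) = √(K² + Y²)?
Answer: 10*√17/3 ≈ 13.744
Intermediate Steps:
S(K, Y) = -√(K² + Y²)/9
J(Q, V) = 1 (J(Q, V) = 6 - 1*5 = 6 - 5 = 1)
q(h) = -10 - 5*h (q(h) = (2 + h)*(-5) = -10 - 5*h)
S(1, -4)*(-15 + q(J(-5, -5))) = (-√(1² + (-4)²)/9)*(-15 + (-10 - 5*1)) = (-√(1 + 16)/9)*(-15 + (-10 - 5)) = (-√17/9)*(-15 - 15) = -√17/9*(-30) = 10*√17/3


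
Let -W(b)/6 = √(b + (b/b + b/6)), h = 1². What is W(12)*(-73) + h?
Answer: 1 + 438*√15 ≈ 1697.4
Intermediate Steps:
h = 1
W(b) = -6*√(1 + 7*b/6) (W(b) = -6*√(b + (b/b + b/6)) = -6*√(b + (1 + b*(⅙))) = -6*√(b + (1 + b/6)) = -6*√(1 + 7*b/6))
W(12)*(-73) + h = -√(36 + 42*12)*(-73) + 1 = -√(36 + 504)*(-73) + 1 = -√540*(-73) + 1 = -6*√15*(-73) + 1 = 438*√15 + 1 = 1 + 438*√15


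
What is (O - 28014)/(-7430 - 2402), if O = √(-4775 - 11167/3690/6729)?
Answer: 14007/4916 - I*√327103127338022130/81376219440 ≈ 2.8493 - 0.0070282*I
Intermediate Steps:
O = I*√327103127338022130/8276670 (O = √(-4775 - 11167*1/3690*(1/6729)) = √(-4775 - 11167/3690*1/6729) = √(-4775 - 11167/24830010) = √(-118563308917/24830010) = I*√327103127338022130/8276670 ≈ 69.101*I)
(O - 28014)/(-7430 - 2402) = (I*√327103127338022130/8276670 - 28014)/(-7430 - 2402) = (-28014 + I*√327103127338022130/8276670)/(-9832) = (-28014 + I*√327103127338022130/8276670)*(-1/9832) = 14007/4916 - I*√327103127338022130/81376219440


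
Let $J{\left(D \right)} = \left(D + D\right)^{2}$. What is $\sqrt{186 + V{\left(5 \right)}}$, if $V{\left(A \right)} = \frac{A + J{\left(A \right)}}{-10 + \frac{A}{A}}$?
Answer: $\frac{\sqrt{1569}}{3} \approx 13.204$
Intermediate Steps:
$J{\left(D \right)} = 4 D^{2}$ ($J{\left(D \right)} = \left(2 D\right)^{2} = 4 D^{2}$)
$V{\left(A \right)} = - \frac{4 A^{2}}{9} - \frac{A}{9}$ ($V{\left(A \right)} = \frac{A + 4 A^{2}}{-10 + \frac{A}{A}} = \frac{A + 4 A^{2}}{-10 + 1} = \frac{A + 4 A^{2}}{-9} = \left(A + 4 A^{2}\right) \left(- \frac{1}{9}\right) = - \frac{4 A^{2}}{9} - \frac{A}{9}$)
$\sqrt{186 + V{\left(5 \right)}} = \sqrt{186 + \frac{1}{9} \cdot 5 \left(-1 - 20\right)} = \sqrt{186 + \frac{1}{9} \cdot 5 \left(-21\right)} = \sqrt{186 - \frac{35}{3}} = \sqrt{\frac{523}{3}} = \frac{\sqrt{1569}}{3}$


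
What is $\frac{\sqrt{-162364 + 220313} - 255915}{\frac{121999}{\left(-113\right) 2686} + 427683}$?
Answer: $- \frac{15534961794}{25961873359} + \frac{303518 \sqrt{57949}}{129809366795} \approx -0.59781$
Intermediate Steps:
$\frac{\sqrt{-162364 + 220313} - 255915}{\frac{121999}{\left(-113\right) 2686} + 427683} = \frac{\sqrt{57949} - 255915}{\frac{121999}{-303518} + 427683} = \frac{-255915 + \sqrt{57949}}{121999 \left(- \frac{1}{303518}\right) + 427683} = \frac{-255915 + \sqrt{57949}}{- \frac{121999}{303518} + 427683} = \frac{-255915 + \sqrt{57949}}{\frac{129809366795}{303518}} = \left(-255915 + \sqrt{57949}\right) \frac{303518}{129809366795} = - \frac{15534961794}{25961873359} + \frac{303518 \sqrt{57949}}{129809366795}$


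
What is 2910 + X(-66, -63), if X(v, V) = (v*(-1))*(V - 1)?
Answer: -1314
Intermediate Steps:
X(v, V) = -v*(-1 + V) (X(v, V) = (-v)*(-1 + V) = -v*(-1 + V))
2910 + X(-66, -63) = 2910 - 66*(1 - 1*(-63)) = 2910 - 66*(1 + 63) = 2910 - 66*64 = 2910 - 4224 = -1314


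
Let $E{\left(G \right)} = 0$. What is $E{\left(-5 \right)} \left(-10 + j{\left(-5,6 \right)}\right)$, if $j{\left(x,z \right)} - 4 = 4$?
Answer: $0$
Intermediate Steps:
$j{\left(x,z \right)} = 8$ ($j{\left(x,z \right)} = 4 + 4 = 8$)
$E{\left(-5 \right)} \left(-10 + j{\left(-5,6 \right)}\right) = 0 \left(-10 + 8\right) = 0 \left(-2\right) = 0$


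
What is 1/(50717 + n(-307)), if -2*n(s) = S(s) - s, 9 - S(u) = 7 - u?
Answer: 1/50716 ≈ 1.9718e-5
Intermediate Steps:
S(u) = 2 + u (S(u) = 9 - (7 - u) = 9 + (-7 + u) = 2 + u)
n(s) = -1 (n(s) = -((2 + s) - s)/2 = -½*2 = -1)
1/(50717 + n(-307)) = 1/(50717 - 1) = 1/50716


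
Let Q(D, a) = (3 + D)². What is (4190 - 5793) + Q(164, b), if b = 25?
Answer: 26286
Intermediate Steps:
(4190 - 5793) + Q(164, b) = (4190 - 5793) + (3 + 164)² = -1603 + 167² = -1603 + 27889 = 26286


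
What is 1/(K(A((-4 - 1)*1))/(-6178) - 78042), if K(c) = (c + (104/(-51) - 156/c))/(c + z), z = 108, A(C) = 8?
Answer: -73098096/5704721606651 ≈ -1.2814e-5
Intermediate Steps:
K(c) = (-104/51 + c - 156/c)/(108 + c) (K(c) = (c + (104/(-51) - 156/c))/(c + 108) = (c + (104*(-1/51) - 156/c))/(108 + c) = (c + (-104/51 - 156/c))/(108 + c) = (-104/51 + c - 156/c)/(108 + c))
1/(K(A((-4 - 1)*1))/(-6178) - 78042) = 1/(((-156 + 8² - 104/51*8)/(8*(108 + 8)))/(-6178) - 78042) = 1/(((⅛)*(-156 + 64 - 832/51)/116)*(-1/6178) - 78042) = 1/(((⅛)*(1/116)*(-5524/51))*(-1/6178) - 78042) = 1/(-1381/11832*(-1/6178) - 78042) = 1/(1381/73098096 - 78042) = 1/(-5704721606651/73098096) = -73098096/5704721606651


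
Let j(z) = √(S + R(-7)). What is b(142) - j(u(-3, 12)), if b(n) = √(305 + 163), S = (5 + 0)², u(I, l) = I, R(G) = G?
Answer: -3*√2 + 6*√13 ≈ 17.391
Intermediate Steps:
S = 25 (S = 5² = 25)
b(n) = 6*√13 (b(n) = √468 = 6*√13)
j(z) = 3*√2 (j(z) = √(25 - 7) = √18 = 3*√2)
b(142) - j(u(-3, 12)) = 6*√13 - 3*√2 = -3*√2 + 6*√13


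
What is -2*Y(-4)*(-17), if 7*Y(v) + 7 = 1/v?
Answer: -493/14 ≈ -35.214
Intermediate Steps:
Y(v) = -1 + 1/(7*v)
-2*Y(-4)*(-17) = -2*(1/7 - 1*(-4))/(-4)*(-17) = -(-1)*(1/7 + 4)/2*(-17) = -(-1)*29/(2*7)*(-17) = -2*(-29/28)*(-17) = (29/14)*(-17) = -493/14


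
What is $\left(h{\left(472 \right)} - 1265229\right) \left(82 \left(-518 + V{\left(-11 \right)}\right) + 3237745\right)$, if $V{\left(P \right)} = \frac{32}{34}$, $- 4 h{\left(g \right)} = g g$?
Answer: $- \frac{71753815018625}{17} \approx -4.2208 \cdot 10^{12}$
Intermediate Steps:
$h{\left(g \right)} = - \frac{g^{2}}{4}$ ($h{\left(g \right)} = - \frac{g g}{4} = - \frac{g^{2}}{4}$)
$V{\left(P \right)} = \frac{16}{17}$ ($V{\left(P \right)} = 32 \cdot \frac{1}{34} = \frac{16}{17}$)
$\left(h{\left(472 \right)} - 1265229\right) \left(82 \left(-518 + V{\left(-11 \right)}\right) + 3237745\right) = \left(- \frac{472^{2}}{4} - 1265229\right) \left(82 \left(-518 + \frac{16}{17}\right) + 3237745\right) = \left(\left(- \frac{1}{4}\right) 222784 - 1265229\right) \left(82 \left(- \frac{8790}{17}\right) + 3237745\right) = \left(-55696 - 1265229\right) \left(- \frac{720780}{17} + 3237745\right) = \left(-1320925\right) \frac{54320885}{17} = - \frac{71753815018625}{17}$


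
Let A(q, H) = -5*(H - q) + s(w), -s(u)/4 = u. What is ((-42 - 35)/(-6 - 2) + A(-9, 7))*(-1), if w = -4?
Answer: 435/8 ≈ 54.375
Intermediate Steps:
s(u) = -4*u
A(q, H) = 16 - 5*H + 5*q (A(q, H) = -5*(H - q) - 4*(-4) = (-5*H + 5*q) + 16 = 16 - 5*H + 5*q)
((-42 - 35)/(-6 - 2) + A(-9, 7))*(-1) = ((-42 - 35)/(-6 - 2) + (16 - 5*7 + 5*(-9)))*(-1) = (-77/(-8) + (16 - 35 - 45))*(-1) = (-77*(-1/8) - 64)*(-1) = (77/8 - 64)*(-1) = -435/8*(-1) = 435/8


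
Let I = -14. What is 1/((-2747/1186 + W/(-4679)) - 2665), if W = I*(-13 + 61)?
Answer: -5549294/14800924731 ≈ -0.00037493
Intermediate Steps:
W = -672 (W = -14*(-13 + 61) = -14*48 = -672)
1/((-2747/1186 + W/(-4679)) - 2665) = 1/((-2747/1186 - 672/(-4679)) - 2665) = 1/((-2747*1/1186 - 672*(-1/4679)) - 2665) = 1/((-2747/1186 + 672/4679) - 2665) = 1/(-12056221/5549294 - 2665) = 1/(-14800924731/5549294) = -5549294/14800924731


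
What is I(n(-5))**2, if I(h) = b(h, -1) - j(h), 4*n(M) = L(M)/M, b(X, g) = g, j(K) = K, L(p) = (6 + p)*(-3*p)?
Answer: 1/16 ≈ 0.062500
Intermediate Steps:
L(p) = -3*p*(6 + p)
n(M) = -9/2 - 3*M/4 (n(M) = ((-3*M*(6 + M))/M)/4 = (-18 - 3*M)/4 = -9/2 - 3*M/4)
I(h) = -1 - h
I(n(-5))**2 = (-1 - (-9/2 - 3/4*(-5)))**2 = (-1 - (-9/2 + 15/4))**2 = (-1 - 1*(-3/4))**2 = (-1 + 3/4)**2 = (-1/4)**2 = 1/16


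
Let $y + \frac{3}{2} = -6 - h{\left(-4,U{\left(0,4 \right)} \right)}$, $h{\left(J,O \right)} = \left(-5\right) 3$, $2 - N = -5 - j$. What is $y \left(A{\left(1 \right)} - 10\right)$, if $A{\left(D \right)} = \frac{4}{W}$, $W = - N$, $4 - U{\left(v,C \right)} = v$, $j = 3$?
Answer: $-78$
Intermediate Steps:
$N = 10$ ($N = 2 - \left(-5 - 3\right) = 2 - -8 = 2 + 8 = 10$)
$U{\left(v,C \right)} = 4 - v$
$W = -10$ ($W = \left(-1\right) 10 = -10$)
$h{\left(J,O \right)} = -15$
$A{\left(D \right)} = - \frac{2}{5}$ ($A{\left(D \right)} = \frac{4}{-10} = 4 \left(- \frac{1}{10}\right) = - \frac{2}{5}$)
$y = \frac{15}{2}$ ($y = - \frac{3}{2} - -9 = - \frac{3}{2} + \left(-6 + 15\right) = - \frac{3}{2} + 9 = \frac{15}{2} \approx 7.5$)
$y \left(A{\left(1 \right)} - 10\right) = \frac{15 \left(- \frac{2}{5} - 10\right)}{2} = \frac{15}{2} \left(- \frac{52}{5}\right) = -78$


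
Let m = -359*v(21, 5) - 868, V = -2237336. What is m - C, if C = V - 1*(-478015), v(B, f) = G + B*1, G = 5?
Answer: 1749119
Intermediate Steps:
v(B, f) = 5 + B (v(B, f) = 5 + B*1 = 5 + B)
C = -1759321 (C = -2237336 - 1*(-478015) = -2237336 + 478015 = -1759321)
m = -10202 (m = -359*(5 + 21) - 868 = -359*26 - 868 = -9334 - 868 = -10202)
m - C = -10202 - 1*(-1759321) = -10202 + 1759321 = 1749119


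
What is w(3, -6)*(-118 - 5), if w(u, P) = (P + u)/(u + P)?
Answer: -123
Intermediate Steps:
w(u, P) = 1 (w(u, P) = (P + u)/(P + u) = 1)
w(3, -6)*(-118 - 5) = 1*(-118 - 5) = 1*(-123) = -123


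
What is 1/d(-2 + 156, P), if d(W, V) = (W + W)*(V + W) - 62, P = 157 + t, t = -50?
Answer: 1/80326 ≈ 1.2449e-5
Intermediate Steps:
P = 107 (P = 157 - 50 = 107)
d(W, V) = -62 + 2*W*(V + W) (d(W, V) = (2*W)*(V + W) - 62 = 2*W*(V + W) - 62 = -62 + 2*W*(V + W))
1/d(-2 + 156, P) = 1/(-62 + 2*(-2 + 156)² + 2*107*(-2 + 156)) = 1/(-62 + 2*154² + 2*107*154) = 1/(-62 + 2*23716 + 32956) = 1/(-62 + 47432 + 32956) = 1/80326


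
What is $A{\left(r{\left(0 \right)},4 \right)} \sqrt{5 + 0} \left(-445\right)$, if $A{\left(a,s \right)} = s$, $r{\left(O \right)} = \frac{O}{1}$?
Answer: $- 1780 \sqrt{5} \approx -3980.2$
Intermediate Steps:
$r{\left(O \right)} = O$ ($r{\left(O \right)} = O 1 = O$)
$A{\left(r{\left(0 \right)},4 \right)} \sqrt{5 + 0} \left(-445\right) = 4 \sqrt{5 + 0} \left(-445\right) = 4 \sqrt{5} \left(-445\right) = - 1780 \sqrt{5}$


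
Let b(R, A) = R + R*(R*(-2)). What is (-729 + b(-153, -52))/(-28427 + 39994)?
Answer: -47700/11567 ≈ -4.1238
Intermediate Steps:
b(R, A) = R - 2*R² (b(R, A) = R + R*(-2*R) = R - 2*R²)
(-729 + b(-153, -52))/(-28427 + 39994) = (-729 - 153*(1 - 2*(-153)))/(-28427 + 39994) = (-729 - 153*(1 + 306))/11567 = (-729 - 153*307)*(1/11567) = (-729 - 46971)*(1/11567) = -47700*1/11567 = -47700/11567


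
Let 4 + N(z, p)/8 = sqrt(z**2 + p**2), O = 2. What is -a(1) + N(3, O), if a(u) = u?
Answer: -33 + 8*sqrt(13) ≈ -4.1556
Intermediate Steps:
N(z, p) = -32 + 8*sqrt(p**2 + z**2) (N(z, p) = -32 + 8*sqrt(z**2 + p**2) = -32 + 8*sqrt(p**2 + z**2))
-a(1) + N(3, O) = -1*1 + (-32 + 8*sqrt(2**2 + 3**2)) = -1 + (-32 + 8*sqrt(4 + 9)) = -1 + (-32 + 8*sqrt(13)) = -33 + 8*sqrt(13)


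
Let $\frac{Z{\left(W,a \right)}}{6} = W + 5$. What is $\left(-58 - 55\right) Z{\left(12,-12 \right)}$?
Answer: $-11526$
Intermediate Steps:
$Z{\left(W,a \right)} = 30 + 6 W$ ($Z{\left(W,a \right)} = 6 \left(W + 5\right) = 6 \left(5 + W\right) = 30 + 6 W$)
$\left(-58 - 55\right) Z{\left(12,-12 \right)} = \left(-58 - 55\right) \left(30 + 6 \cdot 12\right) = - 113 \left(30 + 72\right) = \left(-113\right) 102 = -11526$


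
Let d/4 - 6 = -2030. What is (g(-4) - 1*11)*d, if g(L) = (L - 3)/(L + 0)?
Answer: 74888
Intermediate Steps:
d = -8096 (d = 24 + 4*(-2030) = 24 - 8120 = -8096)
g(L) = (-3 + L)/L
(g(-4) - 1*11)*d = ((-3 - 4)/(-4) - 1*11)*(-8096) = (-1/4*(-7) - 11)*(-8096) = (7/4 - 11)*(-8096) = -37/4*(-8096) = 74888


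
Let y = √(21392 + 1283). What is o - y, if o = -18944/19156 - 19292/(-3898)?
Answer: 36964230/9333761 - 5*√907 ≈ -146.62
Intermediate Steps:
y = 5*√907 (y = √22675 = 5*√907 ≈ 150.58)
o = 36964230/9333761 (o = -18944*1/19156 - 19292*(-1/3898) = -4736/4789 + 9646/1949 = 36964230/9333761 ≈ 3.9603)
o - y = 36964230/9333761 - 5*√907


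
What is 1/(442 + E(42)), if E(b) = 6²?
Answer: 1/478 ≈ 0.0020920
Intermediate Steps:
E(b) = 36
1/(442 + E(42)) = 1/(442 + 36) = 1/478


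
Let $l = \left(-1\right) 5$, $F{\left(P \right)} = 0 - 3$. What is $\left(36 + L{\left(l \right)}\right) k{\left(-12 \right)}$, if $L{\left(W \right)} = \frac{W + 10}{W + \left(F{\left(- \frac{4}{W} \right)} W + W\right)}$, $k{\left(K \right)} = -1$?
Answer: $-37$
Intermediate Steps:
$F{\left(P \right)} = -3$ ($F{\left(P \right)} = 0 - 3 = -3$)
$l = -5$
$L{\left(W \right)} = - \frac{10 + W}{W}$ ($L{\left(W \right)} = \frac{W + 10}{W + \left(- 3 W + W\right)} = \frac{10 + W}{W - 2 W} = \frac{10 + W}{\left(-1\right) W} = \left(10 + W\right) \left(- \frac{1}{W}\right) = - \frac{10 + W}{W}$)
$\left(36 + L{\left(l \right)}\right) k{\left(-12 \right)} = \left(36 + \frac{-10 - -5}{-5}\right) \left(-1\right) = \left(36 - \frac{-10 + 5}{5}\right) \left(-1\right) = \left(36 - -1\right) \left(-1\right) = \left(36 + 1\right) \left(-1\right) = 37 \left(-1\right) = -37$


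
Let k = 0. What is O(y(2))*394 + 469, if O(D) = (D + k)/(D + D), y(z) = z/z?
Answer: 666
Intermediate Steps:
y(z) = 1
O(D) = ½ (O(D) = (D + 0)/(D + D) = D/((2*D)) = D*(1/(2*D)) = ½)
O(y(2))*394 + 469 = (½)*394 + 469 = 197 + 469 = 666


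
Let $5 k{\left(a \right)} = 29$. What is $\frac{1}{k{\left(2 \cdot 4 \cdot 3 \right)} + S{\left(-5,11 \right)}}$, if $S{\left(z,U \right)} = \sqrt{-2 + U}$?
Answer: $\frac{5}{44} \approx 0.11364$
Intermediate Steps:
$k{\left(a \right)} = \frac{29}{5}$ ($k{\left(a \right)} = \frac{1}{5} \cdot 29 = \frac{29}{5}$)
$\frac{1}{k{\left(2 \cdot 4 \cdot 3 \right)} + S{\left(-5,11 \right)}} = \frac{1}{\frac{29}{5} + \sqrt{-2 + 11}} = \frac{1}{\frac{29}{5} + \sqrt{9}} = \frac{1}{\frac{29}{5} + 3} = \frac{1}{\frac{44}{5}} = \frac{5}{44}$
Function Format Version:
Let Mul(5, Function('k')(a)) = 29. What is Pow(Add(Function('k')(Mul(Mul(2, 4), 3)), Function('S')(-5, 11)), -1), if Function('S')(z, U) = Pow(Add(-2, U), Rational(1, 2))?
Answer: Rational(5, 44) ≈ 0.11364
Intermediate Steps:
Function('k')(a) = Rational(29, 5) (Function('k')(a) = Mul(Rational(1, 5), 29) = Rational(29, 5))
Pow(Add(Function('k')(Mul(Mul(2, 4), 3)), Function('S')(-5, 11)), -1) = Pow(Add(Rational(29, 5), Pow(Add(-2, 11), Rational(1, 2))), -1) = Pow(Add(Rational(29, 5), Pow(9, Rational(1, 2))), -1) = Pow(Add(Rational(29, 5), 3), -1) = Pow(Rational(44, 5), -1) = Rational(5, 44)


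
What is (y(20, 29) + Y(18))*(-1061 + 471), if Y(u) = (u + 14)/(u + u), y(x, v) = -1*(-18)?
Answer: -100300/9 ≈ -11144.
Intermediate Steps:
y(x, v) = 18
Y(u) = (14 + u)/(2*u) (Y(u) = (14 + u)/((2*u)) = (14 + u)*(1/(2*u)) = (14 + u)/(2*u))
(y(20, 29) + Y(18))*(-1061 + 471) = (18 + (½)*(14 + 18)/18)*(-1061 + 471) = (18 + (½)*(1/18)*32)*(-590) = (18 + 8/9)*(-590) = (170/9)*(-590) = -100300/9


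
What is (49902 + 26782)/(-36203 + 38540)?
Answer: 4036/123 ≈ 32.813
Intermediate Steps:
(49902 + 26782)/(-36203 + 38540) = 76684/2337 = 76684*(1/2337) = 4036/123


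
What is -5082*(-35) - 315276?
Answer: -137406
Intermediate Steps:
-5082*(-35) - 315276 = 177870 - 315276 = -137406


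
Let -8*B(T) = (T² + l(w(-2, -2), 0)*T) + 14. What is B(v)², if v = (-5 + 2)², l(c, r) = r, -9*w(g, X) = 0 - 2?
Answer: 9025/64 ≈ 141.02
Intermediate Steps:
w(g, X) = 2/9 (w(g, X) = -(0 - 2)/9 = -⅑*(-2) = 2/9)
v = 9 (v = (-3)² = 9)
B(T) = -7/4 - T²/8 (B(T) = -((T² + 0*T) + 14)/8 = -((T² + 0) + 14)/8 = -(T² + 14)/8 = -(14 + T²)/8 = -7/4 - T²/8)
B(v)² = (-7/4 - ⅛*9²)² = (-7/4 - ⅛*81)² = (-7/4 - 81/8)² = (-95/8)² = 9025/64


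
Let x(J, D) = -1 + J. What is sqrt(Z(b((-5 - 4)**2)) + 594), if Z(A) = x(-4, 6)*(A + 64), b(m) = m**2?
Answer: I*sqrt(32531) ≈ 180.36*I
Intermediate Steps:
Z(A) = -320 - 5*A (Z(A) = (-1 - 4)*(A + 64) = -5*(64 + A) = -320 - 5*A)
sqrt(Z(b((-5 - 4)**2)) + 594) = sqrt((-320 - 5*(-5 - 4)**4) + 594) = sqrt((-320 - 5*((-9)**2)**2) + 594) = sqrt((-320 - 5*81**2) + 594) = sqrt((-320 - 5*6561) + 594) = sqrt((-320 - 32805) + 594) = sqrt(-33125 + 594) = sqrt(-32531) = I*sqrt(32531)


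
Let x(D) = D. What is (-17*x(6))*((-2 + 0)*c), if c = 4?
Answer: 816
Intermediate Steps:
(-17*x(6))*((-2 + 0)*c) = (-17*6)*((-2 + 0)*4) = -(-204)*4 = -102*(-8) = 816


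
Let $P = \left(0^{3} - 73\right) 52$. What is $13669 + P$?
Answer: $9873$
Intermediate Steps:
$P = -3796$ ($P = \left(0 - 73\right) 52 = \left(-73\right) 52 = -3796$)
$13669 + P = 13669 - 3796 = 9873$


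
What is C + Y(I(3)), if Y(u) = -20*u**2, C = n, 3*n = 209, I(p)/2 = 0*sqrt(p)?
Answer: 209/3 ≈ 69.667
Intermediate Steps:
I(p) = 0 (I(p) = 2*(0*sqrt(p)) = 2*0 = 0)
n = 209/3 (n = (1/3)*209 = 209/3 ≈ 69.667)
C = 209/3 ≈ 69.667
C + Y(I(3)) = 209/3 - 20*0**2 = 209/3 - 20*0 = 209/3 + 0 = 209/3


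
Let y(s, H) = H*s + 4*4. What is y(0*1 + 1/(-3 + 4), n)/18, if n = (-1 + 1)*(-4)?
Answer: 8/9 ≈ 0.88889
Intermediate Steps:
n = 0 (n = 0*(-4) = 0)
y(s, H) = 16 + H*s (y(s, H) = H*s + 16 = 16 + H*s)
y(0*1 + 1/(-3 + 4), n)/18 = (16 + 0*(0*1 + 1/(-3 + 4)))/18 = (16 + 0*(0 + 1/1))/18 = (16 + 0*(0 + 1))/18 = (16 + 0*1)/18 = (16 + 0)/18 = (1/18)*16 = 8/9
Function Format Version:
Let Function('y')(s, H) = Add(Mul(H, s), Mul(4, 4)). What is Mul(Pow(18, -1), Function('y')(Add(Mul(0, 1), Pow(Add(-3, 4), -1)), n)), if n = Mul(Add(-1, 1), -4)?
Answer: Rational(8, 9) ≈ 0.88889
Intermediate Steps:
n = 0 (n = Mul(0, -4) = 0)
Function('y')(s, H) = Add(16, Mul(H, s)) (Function('y')(s, H) = Add(Mul(H, s), 16) = Add(16, Mul(H, s)))
Mul(Pow(18, -1), Function('y')(Add(Mul(0, 1), Pow(Add(-3, 4), -1)), n)) = Mul(Pow(18, -1), Add(16, Mul(0, Add(Mul(0, 1), Pow(Add(-3, 4), -1))))) = Mul(Rational(1, 18), Add(16, Mul(0, Add(0, Pow(1, -1))))) = Mul(Rational(1, 18), Add(16, Mul(0, Add(0, 1)))) = Mul(Rational(1, 18), Add(16, Mul(0, 1))) = Mul(Rational(1, 18), Add(16, 0)) = Mul(Rational(1, 18), 16) = Rational(8, 9)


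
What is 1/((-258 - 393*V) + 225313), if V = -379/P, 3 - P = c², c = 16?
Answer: 253/56789968 ≈ 4.4550e-6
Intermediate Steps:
P = -253 (P = 3 - 1*16² = 3 - 1*256 = 3 - 256 = -253)
V = 379/253 (V = -379/(-253) = -379*(-1/253) = 379/253 ≈ 1.4980)
1/((-258 - 393*V) + 225313) = 1/((-258 - 393*379/253) + 225313) = 1/((-258 - 148947/253) + 225313) = 1/(-214221/253 + 225313) = 1/(56789968/253) = 253/56789968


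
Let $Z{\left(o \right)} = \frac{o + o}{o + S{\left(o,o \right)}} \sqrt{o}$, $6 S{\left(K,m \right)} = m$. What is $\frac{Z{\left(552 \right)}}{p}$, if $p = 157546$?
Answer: $\frac{12 \sqrt{138}}{551411} \approx 0.00025565$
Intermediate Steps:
$S{\left(K,m \right)} = \frac{m}{6}$
$Z{\left(o \right)} = \frac{12 \sqrt{o}}{7}$ ($Z{\left(o \right)} = \frac{o + o}{o + \frac{o}{6}} \sqrt{o} = \frac{2 o}{\frac{7}{6} o} \sqrt{o} = 2 o \frac{6}{7 o} \sqrt{o} = \frac{12 \sqrt{o}}{7}$)
$\frac{Z{\left(552 \right)}}{p} = \frac{\frac{12}{7} \sqrt{552}}{157546} = \frac{12 \cdot 2 \sqrt{138}}{7} \cdot \frac{1}{157546} = \frac{24 \sqrt{138}}{7} \cdot \frac{1}{157546} = \frac{12 \sqrt{138}}{551411}$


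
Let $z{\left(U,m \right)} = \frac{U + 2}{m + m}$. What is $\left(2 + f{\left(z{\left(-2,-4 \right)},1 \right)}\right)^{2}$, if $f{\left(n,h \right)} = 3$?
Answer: $25$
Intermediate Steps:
$z{\left(U,m \right)} = \frac{2 + U}{2 m}$
$\left(2 + f{\left(z{\left(-2,-4 \right)},1 \right)}\right)^{2} = \left(2 + 3\right)^{2} = 5^{2} = 25$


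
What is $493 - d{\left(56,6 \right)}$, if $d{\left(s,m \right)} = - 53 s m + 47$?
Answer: $18254$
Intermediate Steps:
$d{\left(s,m \right)} = 47 - 53 m s$ ($d{\left(s,m \right)} = - 53 m s + 47 = 47 - 53 m s$)
$493 - d{\left(56,6 \right)} = 493 - \left(47 - 318 \cdot 56\right) = 493 - \left(47 - 17808\right) = 493 - -17761 = 493 + 17761 = 18254$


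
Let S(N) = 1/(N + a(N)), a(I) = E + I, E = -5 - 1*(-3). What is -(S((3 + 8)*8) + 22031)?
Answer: -3833395/174 ≈ -22031.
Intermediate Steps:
E = -2 (E = -5 + 3 = -2)
a(I) = -2 + I
S(N) = 1/(-2 + 2*N) (S(N) = 1/(N + (-2 + N)) = 1/(-2 + 2*N))
-(S((3 + 8)*8) + 22031) = -(1/(2*(-1 + (3 + 8)*8)) + 22031) = -(1/(2*(-1 + 11*8)) + 22031) = -(1/(2*(-1 + 88)) + 22031) = -((½)/87 + 22031) = -((½)*(1/87) + 22031) = -(1/174 + 22031) = -1*3833395/174 = -3833395/174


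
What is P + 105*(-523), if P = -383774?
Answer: -438689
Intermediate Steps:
P + 105*(-523) = -383774 + 105*(-523) = -383774 - 54915 = -438689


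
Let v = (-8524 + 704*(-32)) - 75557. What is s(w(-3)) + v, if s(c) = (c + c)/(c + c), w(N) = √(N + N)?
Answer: -106608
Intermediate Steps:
w(N) = √2*√N (w(N) = √(2*N) = √2*√N)
s(c) = 1 (s(c) = (2*c)/((2*c)) = (2*c)*(1/(2*c)) = 1)
v = -106609 (v = (-8524 - 22528) - 75557 = -31052 - 75557 = -106609)
s(w(-3)) + v = 1 - 106609 = -106608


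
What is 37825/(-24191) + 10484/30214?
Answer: -26153709/21497261 ≈ -1.2166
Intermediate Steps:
37825/(-24191) + 10484/30214 = 37825*(-1/24191) + 10484*(1/30214) = -2225/1423 + 5242/15107 = -26153709/21497261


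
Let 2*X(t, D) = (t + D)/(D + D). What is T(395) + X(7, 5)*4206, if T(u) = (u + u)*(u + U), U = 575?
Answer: 3844118/5 ≈ 7.6882e+5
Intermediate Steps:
X(t, D) = (D + t)/(4*D) (X(t, D) = ((t + D)/(D + D))/2 = ((D + t)/((2*D)))/2 = ((D + t)*(1/(2*D)))/2 = ((D + t)/(2*D))/2 = (D + t)/(4*D))
T(u) = 2*u*(575 + u) (T(u) = (u + u)*(u + 575) = (2*u)*(575 + u) = 2*u*(575 + u))
T(395) + X(7, 5)*4206 = 2*395*(575 + 395) + ((¼)*(5 + 7)/5)*4206 = 2*395*970 + ((¼)*(⅕)*12)*4206 = 766300 + (⅗)*4206 = 766300 + 12618/5 = 3844118/5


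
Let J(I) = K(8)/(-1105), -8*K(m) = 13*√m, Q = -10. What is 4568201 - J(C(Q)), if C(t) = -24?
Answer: 4568201 - √2/340 ≈ 4.5682e+6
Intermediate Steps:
K(m) = -13*√m/8
J(I) = √2/340 (J(I) = -13*√2/4/(-1105) = -13*√2/4*(-1/1105) = √2/340)
4568201 - J(C(Q)) = 4568201 - √2/340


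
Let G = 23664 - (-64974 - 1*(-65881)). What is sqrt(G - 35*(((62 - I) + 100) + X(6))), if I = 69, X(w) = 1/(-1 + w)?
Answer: sqrt(19495) ≈ 139.62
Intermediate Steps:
G = 22757 (G = 23664 - (-64974 + 65881) = 23664 - 1*907 = 23664 - 907 = 22757)
sqrt(G - 35*(((62 - I) + 100) + X(6))) = sqrt(22757 - 35*(((62 - 1*69) + 100) + 1/(-1 + 6))) = sqrt(22757 - 35*(((62 - 69) + 100) + 1/5)) = sqrt(22757 - 35*((-7 + 100) + 1/5)) = sqrt(22757 - 35*(93 + 1/5)) = sqrt(22757 - 35*466/5) = sqrt(22757 - 3262) = sqrt(19495)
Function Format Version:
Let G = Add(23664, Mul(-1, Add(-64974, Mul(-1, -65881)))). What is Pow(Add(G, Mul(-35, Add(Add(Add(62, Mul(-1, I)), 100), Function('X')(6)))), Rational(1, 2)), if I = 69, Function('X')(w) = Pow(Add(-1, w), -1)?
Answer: Pow(19495, Rational(1, 2)) ≈ 139.62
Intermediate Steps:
G = 22757 (G = Add(23664, Mul(-1, Add(-64974, 65881))) = Add(23664, Mul(-1, 907)) = Add(23664, -907) = 22757)
Pow(Add(G, Mul(-35, Add(Add(Add(62, Mul(-1, I)), 100), Function('X')(6)))), Rational(1, 2)) = Pow(Add(22757, Mul(-35, Add(Add(Add(62, Mul(-1, 69)), 100), Pow(Add(-1, 6), -1)))), Rational(1, 2)) = Pow(Add(22757, Mul(-35, Add(Add(Add(62, -69), 100), Pow(5, -1)))), Rational(1, 2)) = Pow(Add(22757, Mul(-35, Add(Add(-7, 100), Rational(1, 5)))), Rational(1, 2)) = Pow(Add(22757, Mul(-35, Add(93, Rational(1, 5)))), Rational(1, 2)) = Pow(Add(22757, Mul(-35, Rational(466, 5))), Rational(1, 2)) = Pow(Add(22757, -3262), Rational(1, 2)) = Pow(19495, Rational(1, 2))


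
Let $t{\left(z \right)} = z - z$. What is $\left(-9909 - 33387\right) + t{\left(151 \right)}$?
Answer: $-43296$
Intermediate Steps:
$t{\left(z \right)} = 0$
$\left(-9909 - 33387\right) + t{\left(151 \right)} = \left(-9909 - 33387\right) + 0 = -43296 + 0 = -43296$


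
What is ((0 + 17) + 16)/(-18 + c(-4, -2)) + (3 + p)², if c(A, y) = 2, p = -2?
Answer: -17/16 ≈ -1.0625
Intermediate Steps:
((0 + 17) + 16)/(-18 + c(-4, -2)) + (3 + p)² = ((0 + 17) + 16)/(-18 + 2) + (3 - 2)² = (17 + 16)/(-16) + 1² = 33*(-1/16) + 1 = -33/16 + 1 = -17/16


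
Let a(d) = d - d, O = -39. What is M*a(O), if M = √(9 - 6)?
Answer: 0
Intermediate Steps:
a(d) = 0
M = √3 ≈ 1.7320
M*a(O) = √3*0 = 0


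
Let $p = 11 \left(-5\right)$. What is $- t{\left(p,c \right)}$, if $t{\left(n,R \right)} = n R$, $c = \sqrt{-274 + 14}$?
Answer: $110 i \sqrt{65} \approx 886.85 i$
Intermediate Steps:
$p = -55$
$c = 2 i \sqrt{65}$ ($c = \sqrt{-260} = 2 i \sqrt{65} \approx 16.125 i$)
$t{\left(n,R \right)} = R n$
$- t{\left(p,c \right)} = - 2 i \sqrt{65} \left(-55\right) = - \left(-110\right) i \sqrt{65} = 110 i \sqrt{65}$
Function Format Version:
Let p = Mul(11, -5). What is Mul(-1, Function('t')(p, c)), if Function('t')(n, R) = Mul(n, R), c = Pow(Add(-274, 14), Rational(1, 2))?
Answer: Mul(110, I, Pow(65, Rational(1, 2))) ≈ Mul(886.85, I)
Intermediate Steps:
p = -55
c = Mul(2, I, Pow(65, Rational(1, 2))) (c = Pow(-260, Rational(1, 2)) = Mul(2, I, Pow(65, Rational(1, 2))) ≈ Mul(16.125, I))
Function('t')(n, R) = Mul(R, n)
Mul(-1, Function('t')(p, c)) = Mul(-1, Mul(Mul(2, I, Pow(65, Rational(1, 2))), -55)) = Mul(-1, Mul(-110, I, Pow(65, Rational(1, 2)))) = Mul(110, I, Pow(65, Rational(1, 2)))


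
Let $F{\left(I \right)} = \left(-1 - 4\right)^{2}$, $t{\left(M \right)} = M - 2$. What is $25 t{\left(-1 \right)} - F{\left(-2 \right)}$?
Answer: $-100$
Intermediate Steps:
$t{\left(M \right)} = -2 + M$
$F{\left(I \right)} = 25$ ($F{\left(I \right)} = \left(-5\right)^{2} = 25$)
$25 t{\left(-1 \right)} - F{\left(-2 \right)} = 25 \left(-2 - 1\right) - 25 = 25 \left(-3\right) - 25 = -75 - 25 = -100$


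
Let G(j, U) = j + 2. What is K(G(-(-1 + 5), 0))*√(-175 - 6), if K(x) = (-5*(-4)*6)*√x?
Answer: -120*√362 ≈ -2283.2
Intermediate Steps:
G(j, U) = 2 + j
K(x) = 120*√x (K(x) = (20*6)*√x = 120*√x)
K(G(-(-1 + 5), 0))*√(-175 - 6) = (120*√(2 - (-1 + 5)))*√(-175 - 6) = (120*√(2 - 1*4))*√(-181) = (120*√(2 - 4))*(I*√181) = (120*√(-2))*(I*√181) = (120*(I*√2))*(I*√181) = (120*I*√2)*(I*√181) = -120*√362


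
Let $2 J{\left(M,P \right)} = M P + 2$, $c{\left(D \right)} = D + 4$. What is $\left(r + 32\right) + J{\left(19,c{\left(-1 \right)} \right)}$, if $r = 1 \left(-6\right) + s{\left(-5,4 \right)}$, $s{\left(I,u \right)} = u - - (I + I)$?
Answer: $\frac{99}{2} \approx 49.5$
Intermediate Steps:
$c{\left(D \right)} = 4 + D$
$J{\left(M,P \right)} = 1 + \frac{M P}{2}$ ($J{\left(M,P \right)} = \frac{M P + 2}{2} = \frac{2 + M P}{2} = 1 + \frac{M P}{2}$)
$s{\left(I,u \right)} = u + 2 I$ ($s{\left(I,u \right)} = u - - 2 I = u + 2 I$)
$r = -12$ ($r = 1 \left(-6\right) + \left(4 + 2 \left(-5\right)\right) = -6 + \left(4 - 10\right) = -6 - 6 = -12$)
$\left(r + 32\right) + J{\left(19,c{\left(-1 \right)} \right)} = \left(-12 + 32\right) + \left(1 + \frac{1}{2} \cdot 19 \left(4 - 1\right)\right) = 20 + \left(1 + \frac{1}{2} \cdot 19 \cdot 3\right) = 20 + \left(1 + \frac{57}{2}\right) = 20 + \frac{59}{2} = \frac{99}{2}$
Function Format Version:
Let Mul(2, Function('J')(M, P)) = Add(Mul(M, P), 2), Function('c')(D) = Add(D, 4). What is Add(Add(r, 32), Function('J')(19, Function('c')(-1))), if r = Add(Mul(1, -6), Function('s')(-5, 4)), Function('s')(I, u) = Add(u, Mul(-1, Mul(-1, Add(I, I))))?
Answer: Rational(99, 2) ≈ 49.500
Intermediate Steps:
Function('c')(D) = Add(4, D)
Function('J')(M, P) = Add(1, Mul(Rational(1, 2), M, P)) (Function('J')(M, P) = Mul(Rational(1, 2), Add(Mul(M, P), 2)) = Mul(Rational(1, 2), Add(2, Mul(M, P))) = Add(1, Mul(Rational(1, 2), M, P)))
Function('s')(I, u) = Add(u, Mul(2, I)) (Function('s')(I, u) = Add(u, Mul(-1, Mul(-1, Mul(2, I)))) = Add(u, Mul(-1, Mul(-2, I))) = Add(u, Mul(2, I)))
r = -12 (r = Add(Mul(1, -6), Add(4, Mul(2, -5))) = Add(-6, Add(4, -10)) = Add(-6, -6) = -12)
Add(Add(r, 32), Function('J')(19, Function('c')(-1))) = Add(Add(-12, 32), Add(1, Mul(Rational(1, 2), 19, Add(4, -1)))) = Add(20, Add(1, Mul(Rational(1, 2), 19, 3))) = Add(20, Add(1, Rational(57, 2))) = Add(20, Rational(59, 2)) = Rational(99, 2)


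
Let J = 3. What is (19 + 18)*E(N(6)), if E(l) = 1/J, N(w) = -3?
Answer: 37/3 ≈ 12.333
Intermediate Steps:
E(l) = 1/3
(19 + 18)*E(N(6)) = (19 + 18)*(1/3) = 37*(1/3) = 37/3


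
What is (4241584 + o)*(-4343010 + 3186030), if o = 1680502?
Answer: -6851735060280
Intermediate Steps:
(4241584 + o)*(-4343010 + 3186030) = (4241584 + 1680502)*(-4343010 + 3186030) = 5922086*(-1156980) = -6851735060280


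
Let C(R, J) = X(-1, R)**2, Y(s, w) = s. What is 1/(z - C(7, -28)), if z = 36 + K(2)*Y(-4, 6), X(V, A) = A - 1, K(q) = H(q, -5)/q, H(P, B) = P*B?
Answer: 1/20 ≈ 0.050000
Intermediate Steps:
H(P, B) = B*P
K(q) = -5 (K(q) = (-5*q)/q = -5)
X(V, A) = -1 + A
z = 56 (z = 36 - 5*(-4) = 36 + 20 = 56)
C(R, J) = (-1 + R)**2
1/(z - C(7, -28)) = 1/(56 - (-1 + 7)**2) = 1/(56 - 1*6**2) = 1/(56 - 1*36) = 1/(56 - 36) = 1/20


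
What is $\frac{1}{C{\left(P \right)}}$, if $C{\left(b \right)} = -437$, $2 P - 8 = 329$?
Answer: $- \frac{1}{437} \approx -0.0022883$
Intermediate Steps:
$P = \frac{337}{2}$ ($P = 4 + \frac{1}{2} \cdot 329 = 4 + \frac{329}{2} = \frac{337}{2} \approx 168.5$)
$\frac{1}{C{\left(P \right)}} = \frac{1}{-437} = - \frac{1}{437}$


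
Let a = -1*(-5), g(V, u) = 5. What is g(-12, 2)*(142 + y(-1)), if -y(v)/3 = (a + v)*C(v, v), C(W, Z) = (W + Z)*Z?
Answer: 590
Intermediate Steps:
a = 5
C(W, Z) = Z*(W + Z)
y(v) = -6*v²*(5 + v) (y(v) = -3*(5 + v)*v*(v + v) = -3*(5 + v)*v*(2*v) = -3*(5 + v)*2*v² = -6*v²*(5 + v))
g(-12, 2)*(142 + y(-1)) = 5*(142 + 6*(-1)²*(-5 - 1*(-1))) = 5*(142 + 6*1*(-5 + 1)) = 5*(142 + 6*1*(-4)) = 5*(142 - 24) = 5*118 = 590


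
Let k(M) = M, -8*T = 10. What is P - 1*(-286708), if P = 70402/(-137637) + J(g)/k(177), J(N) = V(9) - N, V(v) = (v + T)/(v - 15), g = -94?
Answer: 6208629894431/21654888 ≈ 2.8671e+5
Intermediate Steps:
T = -5/4 (T = -⅛*10 = -5/4 ≈ -1.2500)
V(v) = (-5/4 + v)/(-15 + v) (V(v) = (v - 5/4)/(v - 15) = (-5/4 + v)/(-15 + v))
J(N) = -31/24 - N (J(N) = (-5/4 + 9)/(-15 + 9) - N = (31/4)/(-6) - N = -⅙*31/4 - N = -31/24 - N)
P = 265727/21654888 (P = 70402/(-137637) + (-31/24 - 1*(-94))/177 = 70402*(-1/137637) + (-31/24 + 94)*(1/177) = -70402/137637 + (2225/24)*(1/177) = -70402/137637 + 2225/4248 = 265727/21654888 ≈ 0.012271)
P - 1*(-286708) = 265727/21654888 - 1*(-286708) = 265727/21654888 + 286708 = 6208629894431/21654888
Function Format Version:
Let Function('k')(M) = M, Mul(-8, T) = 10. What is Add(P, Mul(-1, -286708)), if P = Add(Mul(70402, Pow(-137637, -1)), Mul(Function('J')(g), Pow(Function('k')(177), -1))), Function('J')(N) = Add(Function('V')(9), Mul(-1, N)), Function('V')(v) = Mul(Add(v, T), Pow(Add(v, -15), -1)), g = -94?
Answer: Rational(6208629894431, 21654888) ≈ 2.8671e+5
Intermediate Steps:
T = Rational(-5, 4) (T = Mul(Rational(-1, 8), 10) = Rational(-5, 4) ≈ -1.2500)
Function('V')(v) = Mul(Pow(Add(-15, v), -1), Add(Rational(-5, 4), v)) (Function('V')(v) = Mul(Add(v, Rational(-5, 4)), Pow(Add(v, -15), -1)) = Mul(Add(Rational(-5, 4), v), Pow(Add(-15, v), -1)) = Mul(Pow(Add(-15, v), -1), Add(Rational(-5, 4), v)))
Function('J')(N) = Add(Rational(-31, 24), Mul(-1, N)) (Function('J')(N) = Add(Mul(Pow(Add(-15, 9), -1), Add(Rational(-5, 4), 9)), Mul(-1, N)) = Add(Mul(Pow(-6, -1), Rational(31, 4)), Mul(-1, N)) = Add(Mul(Rational(-1, 6), Rational(31, 4)), Mul(-1, N)) = Add(Rational(-31, 24), Mul(-1, N)))
P = Rational(265727, 21654888) (P = Add(Mul(70402, Pow(-137637, -1)), Mul(Add(Rational(-31, 24), Mul(-1, -94)), Pow(177, -1))) = Add(Mul(70402, Rational(-1, 137637)), Mul(Add(Rational(-31, 24), 94), Rational(1, 177))) = Add(Rational(-70402, 137637), Mul(Rational(2225, 24), Rational(1, 177))) = Add(Rational(-70402, 137637), Rational(2225, 4248)) = Rational(265727, 21654888) ≈ 0.012271)
Add(P, Mul(-1, -286708)) = Add(Rational(265727, 21654888), Mul(-1, -286708)) = Add(Rational(265727, 21654888), 286708) = Rational(6208629894431, 21654888)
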